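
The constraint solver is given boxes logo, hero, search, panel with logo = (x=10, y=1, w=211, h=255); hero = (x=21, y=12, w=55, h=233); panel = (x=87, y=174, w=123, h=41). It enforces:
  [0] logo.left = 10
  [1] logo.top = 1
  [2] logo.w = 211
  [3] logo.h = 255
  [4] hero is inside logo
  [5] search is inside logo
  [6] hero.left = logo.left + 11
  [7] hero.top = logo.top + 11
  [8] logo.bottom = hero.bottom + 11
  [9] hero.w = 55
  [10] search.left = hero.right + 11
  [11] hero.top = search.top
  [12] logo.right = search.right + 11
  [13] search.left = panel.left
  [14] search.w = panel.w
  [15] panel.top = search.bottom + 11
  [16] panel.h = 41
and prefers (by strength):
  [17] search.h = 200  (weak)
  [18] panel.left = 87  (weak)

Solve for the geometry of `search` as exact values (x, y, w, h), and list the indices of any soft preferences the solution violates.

1. search.x = 87  [search.left = hero.right + 11]
2. search.y = 12  [hero.top = search.top]
3. search.w = 123  [logo.right = search.right + 11]
4. search.h = 151  [panel.top = search.bottom + 11]

search = (x=87, y=12, w=123, h=151)
violated soft preferences: 17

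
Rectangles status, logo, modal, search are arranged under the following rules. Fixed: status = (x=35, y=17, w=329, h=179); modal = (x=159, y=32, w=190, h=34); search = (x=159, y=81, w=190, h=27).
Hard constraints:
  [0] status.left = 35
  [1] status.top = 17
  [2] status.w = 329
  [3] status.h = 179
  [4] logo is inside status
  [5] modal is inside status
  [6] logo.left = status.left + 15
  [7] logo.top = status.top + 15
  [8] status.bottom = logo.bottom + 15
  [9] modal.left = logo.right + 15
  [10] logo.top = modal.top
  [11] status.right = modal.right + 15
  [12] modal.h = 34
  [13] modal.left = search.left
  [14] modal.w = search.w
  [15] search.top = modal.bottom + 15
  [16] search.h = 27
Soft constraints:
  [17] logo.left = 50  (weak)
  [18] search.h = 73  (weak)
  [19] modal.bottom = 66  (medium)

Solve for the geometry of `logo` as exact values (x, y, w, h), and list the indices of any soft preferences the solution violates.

1. logo.x = 50  [logo.left = status.left + 15]
2. logo.y = 32  [logo.top = status.top + 15]
3. logo.h = 149  [status.bottom = logo.bottom + 15]
4. logo.w = 94  [modal.left = logo.right + 15]

logo = (x=50, y=32, w=94, h=149)
violated soft preferences: 18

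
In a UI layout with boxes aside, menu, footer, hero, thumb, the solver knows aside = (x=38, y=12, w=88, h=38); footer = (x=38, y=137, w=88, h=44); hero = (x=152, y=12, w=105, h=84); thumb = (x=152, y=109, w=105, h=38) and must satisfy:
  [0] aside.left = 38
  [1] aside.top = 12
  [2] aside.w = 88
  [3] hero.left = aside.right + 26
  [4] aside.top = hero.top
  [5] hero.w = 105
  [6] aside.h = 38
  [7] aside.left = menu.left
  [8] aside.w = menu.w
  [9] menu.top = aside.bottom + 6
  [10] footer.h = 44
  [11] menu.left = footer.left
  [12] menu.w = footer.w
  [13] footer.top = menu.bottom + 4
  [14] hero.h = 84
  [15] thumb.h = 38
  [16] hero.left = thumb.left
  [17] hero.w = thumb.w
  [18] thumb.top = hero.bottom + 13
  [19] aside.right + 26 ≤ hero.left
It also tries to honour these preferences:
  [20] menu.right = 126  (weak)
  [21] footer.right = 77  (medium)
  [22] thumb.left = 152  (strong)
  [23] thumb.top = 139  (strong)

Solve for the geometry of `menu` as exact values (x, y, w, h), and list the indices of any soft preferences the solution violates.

menu = (x=38, y=56, w=88, h=77)
violated soft preferences: 21, 23

1. menu.x = 38  [aside.left = menu.left]
2. menu.w = 88  [aside.w = menu.w]
3. menu.y = 56  [menu.top = aside.bottom + 6]
4. menu.h = 77  [footer.top = menu.bottom + 4]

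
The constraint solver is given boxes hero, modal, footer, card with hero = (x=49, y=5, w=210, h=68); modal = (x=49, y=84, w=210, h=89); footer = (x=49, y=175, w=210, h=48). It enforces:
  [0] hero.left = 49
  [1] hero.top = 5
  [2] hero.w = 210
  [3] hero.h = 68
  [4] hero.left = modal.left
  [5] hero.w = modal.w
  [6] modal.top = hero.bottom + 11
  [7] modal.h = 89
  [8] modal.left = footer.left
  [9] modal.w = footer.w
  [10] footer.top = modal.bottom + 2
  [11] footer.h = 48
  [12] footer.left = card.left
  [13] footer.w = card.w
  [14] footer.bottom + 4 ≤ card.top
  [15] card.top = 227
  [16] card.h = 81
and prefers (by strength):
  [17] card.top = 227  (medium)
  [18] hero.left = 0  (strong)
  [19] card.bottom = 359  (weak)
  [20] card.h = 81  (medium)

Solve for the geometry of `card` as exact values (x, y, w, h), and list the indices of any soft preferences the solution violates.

1. card.x = 49  [footer.left = card.left]
2. card.w = 210  [footer.w = card.w]
3. card.y = 227  [card.top = 227]
4. card.h = 81  [card.h = 81]

card = (x=49, y=227, w=210, h=81)
violated soft preferences: 18, 19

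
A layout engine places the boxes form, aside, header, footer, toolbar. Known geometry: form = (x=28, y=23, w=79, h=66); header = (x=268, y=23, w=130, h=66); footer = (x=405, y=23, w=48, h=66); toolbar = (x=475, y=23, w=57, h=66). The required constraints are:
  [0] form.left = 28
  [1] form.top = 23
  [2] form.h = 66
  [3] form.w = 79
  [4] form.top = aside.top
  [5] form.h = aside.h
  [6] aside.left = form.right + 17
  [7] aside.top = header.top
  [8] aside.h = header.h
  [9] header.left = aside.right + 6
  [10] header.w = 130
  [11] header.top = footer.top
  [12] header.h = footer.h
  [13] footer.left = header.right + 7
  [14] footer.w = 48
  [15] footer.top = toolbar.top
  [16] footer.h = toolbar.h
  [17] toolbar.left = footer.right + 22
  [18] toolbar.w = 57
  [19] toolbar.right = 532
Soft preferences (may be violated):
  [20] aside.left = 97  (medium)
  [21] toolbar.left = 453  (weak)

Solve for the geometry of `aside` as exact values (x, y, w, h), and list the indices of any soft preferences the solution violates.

1. aside.y = 23  [form.top = aside.top]
2. aside.h = 66  [form.h = aside.h]
3. aside.x = 124  [aside.left = form.right + 17]
4. aside.w = 138  [header.left = aside.right + 6]

aside = (x=124, y=23, w=138, h=66)
violated soft preferences: 20, 21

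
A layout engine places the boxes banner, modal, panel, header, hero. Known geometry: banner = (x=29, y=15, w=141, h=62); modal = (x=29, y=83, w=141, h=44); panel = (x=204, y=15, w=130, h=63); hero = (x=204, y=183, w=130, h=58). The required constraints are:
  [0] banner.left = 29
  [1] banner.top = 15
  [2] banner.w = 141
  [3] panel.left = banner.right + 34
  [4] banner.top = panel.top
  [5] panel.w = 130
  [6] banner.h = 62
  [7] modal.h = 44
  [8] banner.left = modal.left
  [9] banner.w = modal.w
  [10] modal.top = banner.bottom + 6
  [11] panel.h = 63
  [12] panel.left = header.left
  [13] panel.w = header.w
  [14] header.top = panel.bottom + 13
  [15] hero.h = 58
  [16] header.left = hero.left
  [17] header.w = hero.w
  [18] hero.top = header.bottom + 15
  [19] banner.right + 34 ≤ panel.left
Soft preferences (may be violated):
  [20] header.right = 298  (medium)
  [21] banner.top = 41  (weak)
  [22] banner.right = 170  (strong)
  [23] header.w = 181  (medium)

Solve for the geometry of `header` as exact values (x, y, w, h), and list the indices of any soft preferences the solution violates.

1. header.x = 204  [panel.left = header.left]
2. header.w = 130  [panel.w = header.w]
3. header.y = 91  [header.top = panel.bottom + 13]
4. header.h = 77  [hero.top = header.bottom + 15]

header = (x=204, y=91, w=130, h=77)
violated soft preferences: 20, 21, 23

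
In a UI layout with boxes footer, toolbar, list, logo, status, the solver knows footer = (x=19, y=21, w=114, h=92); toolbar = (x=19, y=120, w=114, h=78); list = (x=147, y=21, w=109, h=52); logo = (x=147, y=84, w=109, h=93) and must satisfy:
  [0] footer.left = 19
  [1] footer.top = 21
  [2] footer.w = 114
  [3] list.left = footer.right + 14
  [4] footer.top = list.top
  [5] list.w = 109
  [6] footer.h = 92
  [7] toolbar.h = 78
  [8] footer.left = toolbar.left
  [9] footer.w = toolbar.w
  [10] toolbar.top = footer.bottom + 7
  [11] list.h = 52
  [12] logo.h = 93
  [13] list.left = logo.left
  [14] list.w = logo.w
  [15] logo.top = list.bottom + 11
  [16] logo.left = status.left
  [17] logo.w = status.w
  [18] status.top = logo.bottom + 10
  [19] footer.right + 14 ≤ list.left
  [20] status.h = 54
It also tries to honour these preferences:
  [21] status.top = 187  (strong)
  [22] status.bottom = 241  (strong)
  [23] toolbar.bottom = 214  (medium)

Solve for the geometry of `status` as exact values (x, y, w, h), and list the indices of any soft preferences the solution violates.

status = (x=147, y=187, w=109, h=54)
violated soft preferences: 23

1. status.x = 147  [logo.left = status.left]
2. status.w = 109  [logo.w = status.w]
3. status.y = 187  [status.top = logo.bottom + 10]
4. status.h = 54  [status.h = 54]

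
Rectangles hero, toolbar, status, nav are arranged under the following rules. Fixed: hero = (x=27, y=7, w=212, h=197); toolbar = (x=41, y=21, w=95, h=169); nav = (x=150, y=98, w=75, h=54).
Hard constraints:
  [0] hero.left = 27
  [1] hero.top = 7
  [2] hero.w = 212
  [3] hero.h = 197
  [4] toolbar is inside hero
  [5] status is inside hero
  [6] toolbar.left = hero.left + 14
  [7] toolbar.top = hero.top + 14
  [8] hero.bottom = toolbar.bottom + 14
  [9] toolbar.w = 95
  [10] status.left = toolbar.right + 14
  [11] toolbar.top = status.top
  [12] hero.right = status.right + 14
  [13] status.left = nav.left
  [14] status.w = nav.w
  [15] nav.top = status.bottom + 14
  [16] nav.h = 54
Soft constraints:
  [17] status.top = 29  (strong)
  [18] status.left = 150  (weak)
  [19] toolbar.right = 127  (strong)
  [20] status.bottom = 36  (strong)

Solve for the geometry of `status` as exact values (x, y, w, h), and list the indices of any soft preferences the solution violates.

1. status.x = 150  [status.left = toolbar.right + 14]
2. status.y = 21  [toolbar.top = status.top]
3. status.w = 75  [hero.right = status.right + 14]
4. status.h = 63  [nav.top = status.bottom + 14]

status = (x=150, y=21, w=75, h=63)
violated soft preferences: 17, 19, 20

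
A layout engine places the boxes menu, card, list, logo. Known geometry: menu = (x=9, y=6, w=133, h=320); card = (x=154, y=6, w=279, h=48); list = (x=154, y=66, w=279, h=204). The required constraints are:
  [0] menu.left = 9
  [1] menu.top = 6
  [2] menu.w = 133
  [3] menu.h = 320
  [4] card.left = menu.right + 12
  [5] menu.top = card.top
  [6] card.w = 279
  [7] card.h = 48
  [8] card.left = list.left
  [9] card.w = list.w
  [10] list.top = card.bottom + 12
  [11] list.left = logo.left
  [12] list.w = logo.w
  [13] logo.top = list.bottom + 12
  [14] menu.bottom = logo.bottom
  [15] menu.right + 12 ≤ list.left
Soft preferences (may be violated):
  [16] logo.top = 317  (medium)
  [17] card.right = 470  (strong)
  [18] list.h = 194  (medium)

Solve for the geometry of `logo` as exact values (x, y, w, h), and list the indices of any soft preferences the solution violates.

logo = (x=154, y=282, w=279, h=44)
violated soft preferences: 16, 17, 18

1. logo.x = 154  [list.left = logo.left]
2. logo.w = 279  [list.w = logo.w]
3. logo.y = 282  [logo.top = list.bottom + 12]
4. logo.h = 44  [menu.bottom = logo.bottom]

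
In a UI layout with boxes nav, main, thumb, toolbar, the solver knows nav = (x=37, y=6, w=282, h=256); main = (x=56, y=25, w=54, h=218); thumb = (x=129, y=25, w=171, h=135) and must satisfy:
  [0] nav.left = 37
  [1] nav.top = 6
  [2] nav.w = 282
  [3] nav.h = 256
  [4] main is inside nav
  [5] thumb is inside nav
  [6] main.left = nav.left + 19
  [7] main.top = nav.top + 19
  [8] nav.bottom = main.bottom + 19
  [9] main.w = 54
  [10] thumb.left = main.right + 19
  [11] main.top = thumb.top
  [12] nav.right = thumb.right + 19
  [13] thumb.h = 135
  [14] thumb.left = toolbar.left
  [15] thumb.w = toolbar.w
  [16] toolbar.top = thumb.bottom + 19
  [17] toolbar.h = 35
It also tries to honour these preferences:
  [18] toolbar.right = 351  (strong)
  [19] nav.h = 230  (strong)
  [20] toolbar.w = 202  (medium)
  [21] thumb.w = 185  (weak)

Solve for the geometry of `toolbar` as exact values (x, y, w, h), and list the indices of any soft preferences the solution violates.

toolbar = (x=129, y=179, w=171, h=35)
violated soft preferences: 18, 19, 20, 21

1. toolbar.x = 129  [thumb.left = toolbar.left]
2. toolbar.w = 171  [thumb.w = toolbar.w]
3. toolbar.y = 179  [toolbar.top = thumb.bottom + 19]
4. toolbar.h = 35  [toolbar.h = 35]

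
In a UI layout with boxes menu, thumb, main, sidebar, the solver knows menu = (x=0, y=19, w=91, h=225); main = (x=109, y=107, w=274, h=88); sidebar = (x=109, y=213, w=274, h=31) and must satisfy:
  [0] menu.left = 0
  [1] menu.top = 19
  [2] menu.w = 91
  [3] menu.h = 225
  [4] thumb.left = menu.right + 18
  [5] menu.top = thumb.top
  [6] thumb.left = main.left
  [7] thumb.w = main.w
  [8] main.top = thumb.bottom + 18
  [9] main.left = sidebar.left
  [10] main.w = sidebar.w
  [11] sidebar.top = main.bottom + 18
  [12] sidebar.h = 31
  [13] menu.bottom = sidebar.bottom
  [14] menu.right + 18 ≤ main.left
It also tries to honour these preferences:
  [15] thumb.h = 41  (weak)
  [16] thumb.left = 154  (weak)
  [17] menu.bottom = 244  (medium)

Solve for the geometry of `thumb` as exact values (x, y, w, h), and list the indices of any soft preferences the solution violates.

thumb = (x=109, y=19, w=274, h=70)
violated soft preferences: 15, 16

1. thumb.x = 109  [thumb.left = menu.right + 18]
2. thumb.y = 19  [menu.top = thumb.top]
3. thumb.w = 274  [thumb.w = main.w]
4. thumb.h = 70  [main.top = thumb.bottom + 18]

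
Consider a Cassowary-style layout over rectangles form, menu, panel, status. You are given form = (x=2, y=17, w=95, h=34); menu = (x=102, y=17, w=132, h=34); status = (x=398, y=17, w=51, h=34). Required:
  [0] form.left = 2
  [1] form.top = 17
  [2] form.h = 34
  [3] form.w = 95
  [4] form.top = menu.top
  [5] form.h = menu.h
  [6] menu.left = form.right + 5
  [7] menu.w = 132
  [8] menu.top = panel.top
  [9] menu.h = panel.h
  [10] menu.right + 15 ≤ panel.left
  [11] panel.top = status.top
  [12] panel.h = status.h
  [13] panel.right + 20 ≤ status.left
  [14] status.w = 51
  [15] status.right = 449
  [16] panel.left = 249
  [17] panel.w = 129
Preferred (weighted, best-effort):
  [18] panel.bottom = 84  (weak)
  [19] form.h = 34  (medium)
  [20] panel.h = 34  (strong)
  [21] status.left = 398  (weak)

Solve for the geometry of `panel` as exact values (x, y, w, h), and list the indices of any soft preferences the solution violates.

panel = (x=249, y=17, w=129, h=34)
violated soft preferences: 18

1. panel.y = 17  [menu.top = panel.top]
2. panel.h = 34  [menu.h = panel.h]
3. panel.x = 249  [panel.left = 249]
4. panel.w = 129  [panel.w = 129]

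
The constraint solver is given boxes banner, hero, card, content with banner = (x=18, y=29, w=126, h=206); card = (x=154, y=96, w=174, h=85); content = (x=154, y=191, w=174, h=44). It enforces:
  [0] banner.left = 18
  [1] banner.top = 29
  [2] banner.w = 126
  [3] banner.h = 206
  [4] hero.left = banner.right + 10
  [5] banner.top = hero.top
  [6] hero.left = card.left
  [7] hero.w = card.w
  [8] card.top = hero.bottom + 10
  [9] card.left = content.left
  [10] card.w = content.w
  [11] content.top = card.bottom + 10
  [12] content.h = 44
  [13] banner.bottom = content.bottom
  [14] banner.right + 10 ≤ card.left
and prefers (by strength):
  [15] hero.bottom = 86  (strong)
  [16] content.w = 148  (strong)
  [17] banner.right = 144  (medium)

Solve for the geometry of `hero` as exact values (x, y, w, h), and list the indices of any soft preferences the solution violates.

1. hero.x = 154  [hero.left = banner.right + 10]
2. hero.y = 29  [banner.top = hero.top]
3. hero.w = 174  [hero.w = card.w]
4. hero.h = 57  [card.top = hero.bottom + 10]

hero = (x=154, y=29, w=174, h=57)
violated soft preferences: 16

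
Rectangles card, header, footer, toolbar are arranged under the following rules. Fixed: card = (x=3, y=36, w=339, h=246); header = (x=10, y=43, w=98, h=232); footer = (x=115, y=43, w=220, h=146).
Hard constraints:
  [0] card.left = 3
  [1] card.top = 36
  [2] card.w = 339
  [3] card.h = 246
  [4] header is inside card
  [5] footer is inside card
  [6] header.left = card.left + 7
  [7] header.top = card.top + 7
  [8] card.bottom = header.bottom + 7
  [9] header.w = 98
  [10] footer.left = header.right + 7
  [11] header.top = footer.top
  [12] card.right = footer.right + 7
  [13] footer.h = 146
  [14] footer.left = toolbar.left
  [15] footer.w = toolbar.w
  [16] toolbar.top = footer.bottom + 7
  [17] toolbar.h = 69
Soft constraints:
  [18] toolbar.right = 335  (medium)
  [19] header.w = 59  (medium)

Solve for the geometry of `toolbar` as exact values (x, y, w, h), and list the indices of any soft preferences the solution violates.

toolbar = (x=115, y=196, w=220, h=69)
violated soft preferences: 19

1. toolbar.x = 115  [footer.left = toolbar.left]
2. toolbar.w = 220  [footer.w = toolbar.w]
3. toolbar.y = 196  [toolbar.top = footer.bottom + 7]
4. toolbar.h = 69  [toolbar.h = 69]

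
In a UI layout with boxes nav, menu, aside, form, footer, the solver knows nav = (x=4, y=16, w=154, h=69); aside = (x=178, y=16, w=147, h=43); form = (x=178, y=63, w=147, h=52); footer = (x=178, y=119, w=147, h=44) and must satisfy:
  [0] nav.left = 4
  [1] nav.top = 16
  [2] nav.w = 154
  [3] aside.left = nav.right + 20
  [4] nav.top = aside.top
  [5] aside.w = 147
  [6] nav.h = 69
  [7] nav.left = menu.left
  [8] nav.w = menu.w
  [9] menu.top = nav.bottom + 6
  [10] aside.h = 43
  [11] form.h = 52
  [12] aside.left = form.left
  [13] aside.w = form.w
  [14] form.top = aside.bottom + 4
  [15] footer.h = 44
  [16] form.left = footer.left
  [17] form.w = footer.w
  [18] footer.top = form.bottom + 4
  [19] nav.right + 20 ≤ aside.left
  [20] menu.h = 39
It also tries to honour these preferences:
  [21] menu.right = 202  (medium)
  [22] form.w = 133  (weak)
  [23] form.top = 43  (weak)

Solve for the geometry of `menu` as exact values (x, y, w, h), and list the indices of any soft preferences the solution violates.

1. menu.x = 4  [nav.left = menu.left]
2. menu.w = 154  [nav.w = menu.w]
3. menu.y = 91  [menu.top = nav.bottom + 6]
4. menu.h = 39  [menu.h = 39]

menu = (x=4, y=91, w=154, h=39)
violated soft preferences: 21, 22, 23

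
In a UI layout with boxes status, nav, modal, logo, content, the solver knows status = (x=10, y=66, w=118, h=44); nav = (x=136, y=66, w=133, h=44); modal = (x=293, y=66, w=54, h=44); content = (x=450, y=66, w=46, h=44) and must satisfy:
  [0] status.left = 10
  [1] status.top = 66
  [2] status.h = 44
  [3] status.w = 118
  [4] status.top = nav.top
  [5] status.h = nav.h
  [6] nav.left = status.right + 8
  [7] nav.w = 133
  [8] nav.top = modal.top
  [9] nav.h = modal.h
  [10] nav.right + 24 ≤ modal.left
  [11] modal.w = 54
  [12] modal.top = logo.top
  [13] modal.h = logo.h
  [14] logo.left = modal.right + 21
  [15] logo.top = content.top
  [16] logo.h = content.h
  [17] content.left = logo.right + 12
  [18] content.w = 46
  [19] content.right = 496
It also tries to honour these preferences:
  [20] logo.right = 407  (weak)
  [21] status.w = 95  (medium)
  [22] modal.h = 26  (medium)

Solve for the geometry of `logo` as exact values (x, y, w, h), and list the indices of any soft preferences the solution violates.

logo = (x=368, y=66, w=70, h=44)
violated soft preferences: 20, 21, 22

1. logo.y = 66  [modal.top = logo.top]
2. logo.h = 44  [modal.h = logo.h]
3. logo.x = 368  [logo.left = modal.right + 21]
4. logo.w = 70  [content.left = logo.right + 12]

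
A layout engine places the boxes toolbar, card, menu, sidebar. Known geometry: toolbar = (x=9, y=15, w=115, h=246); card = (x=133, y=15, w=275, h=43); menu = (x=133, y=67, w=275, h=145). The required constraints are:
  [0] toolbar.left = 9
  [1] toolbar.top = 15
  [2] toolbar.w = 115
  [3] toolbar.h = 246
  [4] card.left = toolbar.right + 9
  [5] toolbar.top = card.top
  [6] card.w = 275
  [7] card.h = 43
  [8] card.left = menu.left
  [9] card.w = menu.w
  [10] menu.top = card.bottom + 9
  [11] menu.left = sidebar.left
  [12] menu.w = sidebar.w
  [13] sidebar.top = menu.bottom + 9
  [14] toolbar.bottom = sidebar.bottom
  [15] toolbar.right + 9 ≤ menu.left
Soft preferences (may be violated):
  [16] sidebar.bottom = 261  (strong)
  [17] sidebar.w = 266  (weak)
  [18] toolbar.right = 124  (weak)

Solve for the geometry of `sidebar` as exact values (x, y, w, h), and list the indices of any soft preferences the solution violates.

1. sidebar.x = 133  [menu.left = sidebar.left]
2. sidebar.w = 275  [menu.w = sidebar.w]
3. sidebar.y = 221  [sidebar.top = menu.bottom + 9]
4. sidebar.h = 40  [toolbar.bottom = sidebar.bottom]

sidebar = (x=133, y=221, w=275, h=40)
violated soft preferences: 17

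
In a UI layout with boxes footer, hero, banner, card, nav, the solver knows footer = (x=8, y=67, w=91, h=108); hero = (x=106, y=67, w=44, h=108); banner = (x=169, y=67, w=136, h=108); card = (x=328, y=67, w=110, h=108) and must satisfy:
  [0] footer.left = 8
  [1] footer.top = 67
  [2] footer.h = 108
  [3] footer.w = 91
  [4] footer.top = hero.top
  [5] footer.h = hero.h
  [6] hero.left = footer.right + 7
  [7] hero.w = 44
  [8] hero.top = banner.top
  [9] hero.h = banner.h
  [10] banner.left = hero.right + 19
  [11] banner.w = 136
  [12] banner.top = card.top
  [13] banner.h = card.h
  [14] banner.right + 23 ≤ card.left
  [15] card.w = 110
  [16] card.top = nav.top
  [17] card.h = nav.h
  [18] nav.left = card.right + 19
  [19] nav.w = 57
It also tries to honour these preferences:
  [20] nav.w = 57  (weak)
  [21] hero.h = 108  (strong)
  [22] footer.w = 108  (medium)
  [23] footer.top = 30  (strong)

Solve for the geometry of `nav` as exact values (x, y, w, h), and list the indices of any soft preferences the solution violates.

1. nav.y = 67  [card.top = nav.top]
2. nav.h = 108  [card.h = nav.h]
3. nav.x = 457  [nav.left = card.right + 19]
4. nav.w = 57  [nav.w = 57]

nav = (x=457, y=67, w=57, h=108)
violated soft preferences: 22, 23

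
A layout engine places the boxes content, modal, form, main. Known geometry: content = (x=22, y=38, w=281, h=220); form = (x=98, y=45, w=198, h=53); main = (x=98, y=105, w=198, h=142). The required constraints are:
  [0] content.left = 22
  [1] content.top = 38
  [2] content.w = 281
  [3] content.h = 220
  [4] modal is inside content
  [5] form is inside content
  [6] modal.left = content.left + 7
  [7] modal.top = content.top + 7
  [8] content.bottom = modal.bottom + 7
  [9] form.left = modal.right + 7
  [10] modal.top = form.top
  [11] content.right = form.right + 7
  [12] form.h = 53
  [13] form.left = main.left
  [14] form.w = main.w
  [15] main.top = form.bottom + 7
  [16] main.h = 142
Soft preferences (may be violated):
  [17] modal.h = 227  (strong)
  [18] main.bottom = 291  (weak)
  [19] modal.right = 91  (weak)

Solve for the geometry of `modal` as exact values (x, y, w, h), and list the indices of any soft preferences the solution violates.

1. modal.x = 29  [modal.left = content.left + 7]
2. modal.y = 45  [modal.top = content.top + 7]
3. modal.h = 206  [content.bottom = modal.bottom + 7]
4. modal.w = 62  [form.left = modal.right + 7]

modal = (x=29, y=45, w=62, h=206)
violated soft preferences: 17, 18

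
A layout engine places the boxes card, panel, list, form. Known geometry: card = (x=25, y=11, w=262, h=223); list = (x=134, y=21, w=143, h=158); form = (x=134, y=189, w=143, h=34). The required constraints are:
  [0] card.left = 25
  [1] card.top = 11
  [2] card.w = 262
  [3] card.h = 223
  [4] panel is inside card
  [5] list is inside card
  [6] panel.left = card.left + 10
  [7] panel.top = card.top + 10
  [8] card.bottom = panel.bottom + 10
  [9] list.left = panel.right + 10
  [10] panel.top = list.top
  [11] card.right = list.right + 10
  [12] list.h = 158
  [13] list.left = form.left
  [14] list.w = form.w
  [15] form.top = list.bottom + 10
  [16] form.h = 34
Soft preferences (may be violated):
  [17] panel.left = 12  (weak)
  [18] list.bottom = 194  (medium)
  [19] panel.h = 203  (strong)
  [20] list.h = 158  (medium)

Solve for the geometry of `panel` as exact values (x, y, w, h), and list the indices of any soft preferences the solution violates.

1. panel.x = 35  [panel.left = card.left + 10]
2. panel.y = 21  [panel.top = card.top + 10]
3. panel.h = 203  [card.bottom = panel.bottom + 10]
4. panel.w = 89  [list.left = panel.right + 10]

panel = (x=35, y=21, w=89, h=203)
violated soft preferences: 17, 18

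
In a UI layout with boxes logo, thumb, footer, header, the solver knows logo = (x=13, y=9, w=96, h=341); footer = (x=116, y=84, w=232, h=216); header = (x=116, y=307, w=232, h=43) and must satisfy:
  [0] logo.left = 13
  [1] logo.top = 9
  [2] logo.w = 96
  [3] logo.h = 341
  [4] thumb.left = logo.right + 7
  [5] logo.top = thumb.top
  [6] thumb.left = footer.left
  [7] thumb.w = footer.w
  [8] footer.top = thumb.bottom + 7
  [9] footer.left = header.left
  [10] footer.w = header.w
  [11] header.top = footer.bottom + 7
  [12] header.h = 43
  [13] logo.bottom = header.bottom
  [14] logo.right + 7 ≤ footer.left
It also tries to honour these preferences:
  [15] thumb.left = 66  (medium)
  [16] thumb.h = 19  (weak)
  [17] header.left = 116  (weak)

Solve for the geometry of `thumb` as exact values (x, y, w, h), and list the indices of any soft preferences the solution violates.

thumb = (x=116, y=9, w=232, h=68)
violated soft preferences: 15, 16

1. thumb.x = 116  [thumb.left = logo.right + 7]
2. thumb.y = 9  [logo.top = thumb.top]
3. thumb.w = 232  [thumb.w = footer.w]
4. thumb.h = 68  [footer.top = thumb.bottom + 7]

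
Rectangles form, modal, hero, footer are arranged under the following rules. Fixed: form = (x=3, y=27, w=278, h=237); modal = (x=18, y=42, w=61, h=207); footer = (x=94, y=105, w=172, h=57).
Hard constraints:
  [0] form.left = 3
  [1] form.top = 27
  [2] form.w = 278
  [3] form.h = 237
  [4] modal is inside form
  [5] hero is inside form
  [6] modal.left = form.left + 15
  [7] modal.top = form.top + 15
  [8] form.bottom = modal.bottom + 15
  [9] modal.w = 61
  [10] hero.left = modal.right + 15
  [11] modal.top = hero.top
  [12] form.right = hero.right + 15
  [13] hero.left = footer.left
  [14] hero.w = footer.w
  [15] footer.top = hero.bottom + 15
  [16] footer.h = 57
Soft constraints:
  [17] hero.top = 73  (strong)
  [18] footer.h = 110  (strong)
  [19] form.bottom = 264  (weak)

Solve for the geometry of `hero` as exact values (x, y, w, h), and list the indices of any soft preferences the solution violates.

hero = (x=94, y=42, w=172, h=48)
violated soft preferences: 17, 18

1. hero.x = 94  [hero.left = modal.right + 15]
2. hero.y = 42  [modal.top = hero.top]
3. hero.w = 172  [form.right = hero.right + 15]
4. hero.h = 48  [footer.top = hero.bottom + 15]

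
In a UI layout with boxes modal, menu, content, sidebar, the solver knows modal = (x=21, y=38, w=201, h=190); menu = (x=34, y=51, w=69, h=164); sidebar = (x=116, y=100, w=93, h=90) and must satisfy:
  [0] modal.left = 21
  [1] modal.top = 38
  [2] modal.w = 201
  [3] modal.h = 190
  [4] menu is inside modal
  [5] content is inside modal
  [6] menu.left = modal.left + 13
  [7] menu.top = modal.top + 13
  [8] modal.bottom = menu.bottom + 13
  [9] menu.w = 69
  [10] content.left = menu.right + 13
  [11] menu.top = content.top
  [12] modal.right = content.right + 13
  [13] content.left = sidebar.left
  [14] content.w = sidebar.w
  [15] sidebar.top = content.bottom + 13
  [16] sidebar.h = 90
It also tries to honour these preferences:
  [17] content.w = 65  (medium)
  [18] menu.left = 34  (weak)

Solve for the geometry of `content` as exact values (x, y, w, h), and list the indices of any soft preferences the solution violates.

content = (x=116, y=51, w=93, h=36)
violated soft preferences: 17

1. content.x = 116  [content.left = menu.right + 13]
2. content.y = 51  [menu.top = content.top]
3. content.w = 93  [modal.right = content.right + 13]
4. content.h = 36  [sidebar.top = content.bottom + 13]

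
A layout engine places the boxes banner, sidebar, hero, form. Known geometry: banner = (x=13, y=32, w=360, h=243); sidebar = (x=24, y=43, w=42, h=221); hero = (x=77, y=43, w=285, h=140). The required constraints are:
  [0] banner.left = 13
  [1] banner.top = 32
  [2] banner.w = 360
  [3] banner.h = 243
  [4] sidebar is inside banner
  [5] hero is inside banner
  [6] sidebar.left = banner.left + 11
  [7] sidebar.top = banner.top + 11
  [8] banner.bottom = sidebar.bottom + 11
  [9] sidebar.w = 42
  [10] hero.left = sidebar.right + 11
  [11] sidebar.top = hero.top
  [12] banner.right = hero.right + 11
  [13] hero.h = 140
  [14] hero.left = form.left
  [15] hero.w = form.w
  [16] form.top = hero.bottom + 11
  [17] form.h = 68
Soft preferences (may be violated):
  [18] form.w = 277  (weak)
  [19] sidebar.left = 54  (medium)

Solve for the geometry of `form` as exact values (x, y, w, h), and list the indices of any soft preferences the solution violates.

form = (x=77, y=194, w=285, h=68)
violated soft preferences: 18, 19

1. form.x = 77  [hero.left = form.left]
2. form.w = 285  [hero.w = form.w]
3. form.y = 194  [form.top = hero.bottom + 11]
4. form.h = 68  [form.h = 68]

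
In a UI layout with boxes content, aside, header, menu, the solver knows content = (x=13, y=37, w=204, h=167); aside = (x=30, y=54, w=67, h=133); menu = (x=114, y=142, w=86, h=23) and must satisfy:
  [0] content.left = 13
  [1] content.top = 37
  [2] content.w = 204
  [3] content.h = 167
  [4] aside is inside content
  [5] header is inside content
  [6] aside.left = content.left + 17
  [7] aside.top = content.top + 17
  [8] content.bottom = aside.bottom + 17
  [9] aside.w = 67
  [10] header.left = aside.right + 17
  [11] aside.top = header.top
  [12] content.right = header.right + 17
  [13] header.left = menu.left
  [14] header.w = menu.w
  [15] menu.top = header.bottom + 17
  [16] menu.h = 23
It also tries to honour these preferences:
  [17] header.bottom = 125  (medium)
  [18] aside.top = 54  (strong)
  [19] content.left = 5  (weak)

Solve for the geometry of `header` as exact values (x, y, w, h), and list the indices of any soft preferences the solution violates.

header = (x=114, y=54, w=86, h=71)
violated soft preferences: 19

1. header.x = 114  [header.left = aside.right + 17]
2. header.y = 54  [aside.top = header.top]
3. header.w = 86  [content.right = header.right + 17]
4. header.h = 71  [menu.top = header.bottom + 17]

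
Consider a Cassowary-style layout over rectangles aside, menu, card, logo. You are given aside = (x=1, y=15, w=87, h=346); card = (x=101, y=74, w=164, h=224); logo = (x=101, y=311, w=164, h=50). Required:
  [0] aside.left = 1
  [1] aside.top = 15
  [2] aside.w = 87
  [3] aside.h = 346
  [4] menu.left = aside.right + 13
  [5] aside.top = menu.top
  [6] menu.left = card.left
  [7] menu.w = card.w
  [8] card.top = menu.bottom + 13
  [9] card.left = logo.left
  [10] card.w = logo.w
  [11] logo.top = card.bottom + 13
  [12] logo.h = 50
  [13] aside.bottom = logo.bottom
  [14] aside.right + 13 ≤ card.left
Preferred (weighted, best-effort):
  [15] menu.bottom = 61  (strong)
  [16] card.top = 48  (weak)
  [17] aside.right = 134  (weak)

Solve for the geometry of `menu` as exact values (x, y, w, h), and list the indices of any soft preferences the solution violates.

menu = (x=101, y=15, w=164, h=46)
violated soft preferences: 16, 17

1. menu.x = 101  [menu.left = aside.right + 13]
2. menu.y = 15  [aside.top = menu.top]
3. menu.w = 164  [menu.w = card.w]
4. menu.h = 46  [card.top = menu.bottom + 13]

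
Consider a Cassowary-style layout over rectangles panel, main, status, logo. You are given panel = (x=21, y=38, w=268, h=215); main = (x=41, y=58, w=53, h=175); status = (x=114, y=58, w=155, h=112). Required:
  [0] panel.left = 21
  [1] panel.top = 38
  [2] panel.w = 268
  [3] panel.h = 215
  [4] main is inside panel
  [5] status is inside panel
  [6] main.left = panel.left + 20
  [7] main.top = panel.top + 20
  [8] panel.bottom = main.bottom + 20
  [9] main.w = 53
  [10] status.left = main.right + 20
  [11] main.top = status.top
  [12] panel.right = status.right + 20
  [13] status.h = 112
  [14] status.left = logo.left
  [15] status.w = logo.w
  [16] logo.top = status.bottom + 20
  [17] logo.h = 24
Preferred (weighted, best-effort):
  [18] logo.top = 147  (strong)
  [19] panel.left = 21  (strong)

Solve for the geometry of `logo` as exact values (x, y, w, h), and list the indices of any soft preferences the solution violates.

logo = (x=114, y=190, w=155, h=24)
violated soft preferences: 18

1. logo.x = 114  [status.left = logo.left]
2. logo.w = 155  [status.w = logo.w]
3. logo.y = 190  [logo.top = status.bottom + 20]
4. logo.h = 24  [logo.h = 24]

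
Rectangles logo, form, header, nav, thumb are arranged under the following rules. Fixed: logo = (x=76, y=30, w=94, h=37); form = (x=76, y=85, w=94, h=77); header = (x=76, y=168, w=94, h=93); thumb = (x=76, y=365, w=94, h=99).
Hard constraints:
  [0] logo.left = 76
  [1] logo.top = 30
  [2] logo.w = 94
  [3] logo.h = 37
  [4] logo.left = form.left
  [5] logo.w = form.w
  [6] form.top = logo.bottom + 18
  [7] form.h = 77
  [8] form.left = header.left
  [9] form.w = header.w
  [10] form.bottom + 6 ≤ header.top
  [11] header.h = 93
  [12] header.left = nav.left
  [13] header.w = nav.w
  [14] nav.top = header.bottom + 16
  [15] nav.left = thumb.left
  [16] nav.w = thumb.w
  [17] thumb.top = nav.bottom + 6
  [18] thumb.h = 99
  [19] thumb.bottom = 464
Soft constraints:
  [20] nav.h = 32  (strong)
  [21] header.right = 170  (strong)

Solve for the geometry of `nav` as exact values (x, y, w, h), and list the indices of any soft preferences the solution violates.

1. nav.x = 76  [header.left = nav.left]
2. nav.w = 94  [header.w = nav.w]
3. nav.y = 277  [nav.top = header.bottom + 16]
4. nav.h = 82  [thumb.top = nav.bottom + 6]

nav = (x=76, y=277, w=94, h=82)
violated soft preferences: 20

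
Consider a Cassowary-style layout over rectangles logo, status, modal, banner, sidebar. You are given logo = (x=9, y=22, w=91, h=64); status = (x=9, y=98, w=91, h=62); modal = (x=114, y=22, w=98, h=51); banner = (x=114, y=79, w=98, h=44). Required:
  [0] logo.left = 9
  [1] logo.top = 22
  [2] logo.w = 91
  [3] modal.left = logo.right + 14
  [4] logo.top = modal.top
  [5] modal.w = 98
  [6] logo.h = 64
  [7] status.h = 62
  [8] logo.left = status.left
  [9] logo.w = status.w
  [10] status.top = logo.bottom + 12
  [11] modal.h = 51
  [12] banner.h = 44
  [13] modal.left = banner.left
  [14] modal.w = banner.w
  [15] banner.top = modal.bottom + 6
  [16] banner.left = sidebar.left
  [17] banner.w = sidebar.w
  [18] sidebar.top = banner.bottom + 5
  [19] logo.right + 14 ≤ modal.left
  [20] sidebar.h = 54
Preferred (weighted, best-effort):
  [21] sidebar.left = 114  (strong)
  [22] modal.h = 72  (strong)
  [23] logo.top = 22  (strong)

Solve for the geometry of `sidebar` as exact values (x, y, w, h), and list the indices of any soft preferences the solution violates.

sidebar = (x=114, y=128, w=98, h=54)
violated soft preferences: 22

1. sidebar.x = 114  [banner.left = sidebar.left]
2. sidebar.w = 98  [banner.w = sidebar.w]
3. sidebar.y = 128  [sidebar.top = banner.bottom + 5]
4. sidebar.h = 54  [sidebar.h = 54]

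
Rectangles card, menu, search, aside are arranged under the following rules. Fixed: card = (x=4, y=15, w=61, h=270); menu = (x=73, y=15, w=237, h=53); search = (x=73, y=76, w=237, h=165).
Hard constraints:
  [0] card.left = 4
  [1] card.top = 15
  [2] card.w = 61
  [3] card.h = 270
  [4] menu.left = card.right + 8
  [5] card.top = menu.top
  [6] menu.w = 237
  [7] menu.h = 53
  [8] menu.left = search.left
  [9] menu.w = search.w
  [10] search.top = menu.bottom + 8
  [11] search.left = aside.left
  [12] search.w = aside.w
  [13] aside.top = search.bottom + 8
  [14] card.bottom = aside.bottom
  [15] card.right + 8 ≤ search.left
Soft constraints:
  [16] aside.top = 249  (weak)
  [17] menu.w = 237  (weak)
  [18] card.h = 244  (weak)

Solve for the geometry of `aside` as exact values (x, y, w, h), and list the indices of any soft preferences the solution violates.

1. aside.x = 73  [search.left = aside.left]
2. aside.w = 237  [search.w = aside.w]
3. aside.y = 249  [aside.top = search.bottom + 8]
4. aside.h = 36  [card.bottom = aside.bottom]

aside = (x=73, y=249, w=237, h=36)
violated soft preferences: 18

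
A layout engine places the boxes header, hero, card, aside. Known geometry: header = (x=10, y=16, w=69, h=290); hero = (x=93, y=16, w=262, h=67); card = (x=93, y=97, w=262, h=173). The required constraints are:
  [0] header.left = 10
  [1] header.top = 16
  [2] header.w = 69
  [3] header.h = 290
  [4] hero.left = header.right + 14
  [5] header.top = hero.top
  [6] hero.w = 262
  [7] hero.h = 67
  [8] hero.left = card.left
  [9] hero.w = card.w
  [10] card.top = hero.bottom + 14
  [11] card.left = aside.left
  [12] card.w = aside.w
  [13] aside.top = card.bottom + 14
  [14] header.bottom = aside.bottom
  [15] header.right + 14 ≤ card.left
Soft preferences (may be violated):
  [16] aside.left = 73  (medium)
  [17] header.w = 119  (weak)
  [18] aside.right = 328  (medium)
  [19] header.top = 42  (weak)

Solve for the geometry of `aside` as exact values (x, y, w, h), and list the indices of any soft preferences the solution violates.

aside = (x=93, y=284, w=262, h=22)
violated soft preferences: 16, 17, 18, 19

1. aside.x = 93  [card.left = aside.left]
2. aside.w = 262  [card.w = aside.w]
3. aside.y = 284  [aside.top = card.bottom + 14]
4. aside.h = 22  [header.bottom = aside.bottom]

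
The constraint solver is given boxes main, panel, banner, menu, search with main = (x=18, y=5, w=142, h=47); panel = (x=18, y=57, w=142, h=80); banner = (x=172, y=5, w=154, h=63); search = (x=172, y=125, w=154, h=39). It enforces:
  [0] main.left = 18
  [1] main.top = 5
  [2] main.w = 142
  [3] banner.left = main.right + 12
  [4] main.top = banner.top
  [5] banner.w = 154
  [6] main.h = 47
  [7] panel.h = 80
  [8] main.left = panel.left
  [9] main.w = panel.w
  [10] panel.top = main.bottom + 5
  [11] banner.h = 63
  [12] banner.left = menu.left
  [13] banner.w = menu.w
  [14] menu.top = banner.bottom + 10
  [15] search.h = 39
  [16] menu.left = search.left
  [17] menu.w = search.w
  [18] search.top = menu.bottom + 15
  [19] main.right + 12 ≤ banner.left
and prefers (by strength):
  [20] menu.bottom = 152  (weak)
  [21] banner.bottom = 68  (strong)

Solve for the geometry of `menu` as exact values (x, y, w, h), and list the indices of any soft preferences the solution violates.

1. menu.x = 172  [banner.left = menu.left]
2. menu.w = 154  [banner.w = menu.w]
3. menu.y = 78  [menu.top = banner.bottom + 10]
4. menu.h = 32  [search.top = menu.bottom + 15]

menu = (x=172, y=78, w=154, h=32)
violated soft preferences: 20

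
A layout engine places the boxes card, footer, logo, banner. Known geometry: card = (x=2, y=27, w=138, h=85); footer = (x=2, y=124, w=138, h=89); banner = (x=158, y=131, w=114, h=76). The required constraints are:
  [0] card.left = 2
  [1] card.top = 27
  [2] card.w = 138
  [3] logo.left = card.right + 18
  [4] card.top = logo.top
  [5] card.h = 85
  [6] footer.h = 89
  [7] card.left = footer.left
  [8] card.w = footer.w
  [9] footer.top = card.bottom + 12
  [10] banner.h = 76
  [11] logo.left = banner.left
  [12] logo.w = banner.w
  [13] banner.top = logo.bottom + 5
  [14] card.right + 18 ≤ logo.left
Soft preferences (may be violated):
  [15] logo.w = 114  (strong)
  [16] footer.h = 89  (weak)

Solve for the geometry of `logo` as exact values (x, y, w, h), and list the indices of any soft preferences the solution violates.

logo = (x=158, y=27, w=114, h=99)
violated soft preferences: none

1. logo.x = 158  [logo.left = card.right + 18]
2. logo.y = 27  [card.top = logo.top]
3. logo.w = 114  [logo.w = banner.w]
4. logo.h = 99  [banner.top = logo.bottom + 5]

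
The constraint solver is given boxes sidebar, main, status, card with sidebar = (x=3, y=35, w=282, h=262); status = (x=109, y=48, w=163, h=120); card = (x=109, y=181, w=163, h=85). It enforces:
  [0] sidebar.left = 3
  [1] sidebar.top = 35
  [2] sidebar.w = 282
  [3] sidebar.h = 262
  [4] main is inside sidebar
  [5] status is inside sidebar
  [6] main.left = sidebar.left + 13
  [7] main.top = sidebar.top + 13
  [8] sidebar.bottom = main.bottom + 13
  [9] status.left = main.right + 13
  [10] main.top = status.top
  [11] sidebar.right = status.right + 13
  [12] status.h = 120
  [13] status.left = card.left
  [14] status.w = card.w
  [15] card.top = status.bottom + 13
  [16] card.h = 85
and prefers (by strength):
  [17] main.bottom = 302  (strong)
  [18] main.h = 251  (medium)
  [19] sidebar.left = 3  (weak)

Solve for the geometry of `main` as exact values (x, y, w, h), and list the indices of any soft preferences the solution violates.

main = (x=16, y=48, w=80, h=236)
violated soft preferences: 17, 18

1. main.x = 16  [main.left = sidebar.left + 13]
2. main.y = 48  [main.top = sidebar.top + 13]
3. main.h = 236  [sidebar.bottom = main.bottom + 13]
4. main.w = 80  [status.left = main.right + 13]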